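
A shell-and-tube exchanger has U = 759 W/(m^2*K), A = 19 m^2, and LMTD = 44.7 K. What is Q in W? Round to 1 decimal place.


Q = U * A * LMTD
Q = 759 * 19 * 44.7
Q = 644618.7 W


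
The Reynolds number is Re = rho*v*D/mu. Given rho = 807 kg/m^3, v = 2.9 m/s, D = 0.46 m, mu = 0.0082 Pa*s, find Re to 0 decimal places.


Re = rho * v * D / mu
Re = 807 * 2.9 * 0.46 / 0.0082
Re = 1076.538 / 0.0082
Re = 131285


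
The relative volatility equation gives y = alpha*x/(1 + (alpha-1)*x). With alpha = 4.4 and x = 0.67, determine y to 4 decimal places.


y = alpha*x / (1 + (alpha-1)*x)
y = 4.4*0.67 / (1 + (4.4-1)*0.67)
y = 2.948 / (1 + 2.278)
y = 2.948 / 3.278
y = 0.8993


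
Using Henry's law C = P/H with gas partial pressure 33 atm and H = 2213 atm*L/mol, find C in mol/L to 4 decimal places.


C = P / H
C = 33 / 2213
C = 0.0149 mol/L


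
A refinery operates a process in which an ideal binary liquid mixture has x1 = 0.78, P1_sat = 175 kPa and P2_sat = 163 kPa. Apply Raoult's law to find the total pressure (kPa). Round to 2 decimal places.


P = x1*P1_sat + x2*P2_sat
x2 = 1 - x1 = 1 - 0.78 = 0.22
P = 0.78*175 + 0.22*163
P = 136.5 + 35.86
P = 172.36 kPa


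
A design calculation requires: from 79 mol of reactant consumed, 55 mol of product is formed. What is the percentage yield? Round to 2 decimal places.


Yield = (moles product / moles consumed) * 100%
Yield = (55 / 79) * 100
Yield = 0.6962 * 100
Yield = 69.62%


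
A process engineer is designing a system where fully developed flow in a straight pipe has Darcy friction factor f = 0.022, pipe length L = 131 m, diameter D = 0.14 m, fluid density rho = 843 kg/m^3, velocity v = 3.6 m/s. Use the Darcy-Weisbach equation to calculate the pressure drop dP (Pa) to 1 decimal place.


dP = f * (L/D) * (rho*v^2/2)
dP = 0.022 * (131/0.14) * (843*3.6^2/2)
L/D = 935.71428571
rho*v^2/2 = 843*12.96/2 = 5462.64
dP = 0.022 * 935.71428571 * 5462.64
dP = 112452.3 Pa


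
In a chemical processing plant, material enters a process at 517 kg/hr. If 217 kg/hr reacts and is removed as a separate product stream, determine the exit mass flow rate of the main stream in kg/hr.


Steady-state mass balance on the main outlet: F_out = F_in - F_removed
F_out = 517 - 217
F_out = 300 kg/hr


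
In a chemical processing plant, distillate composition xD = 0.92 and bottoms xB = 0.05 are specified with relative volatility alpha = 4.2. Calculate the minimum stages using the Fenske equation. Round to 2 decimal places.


N_min = ln((xD*(1-xB))/(xB*(1-xD))) / ln(alpha)
Numerator inside ln: 0.874 / 0.004 = 218.5
ln(218.5) = 5.386786
ln(alpha) = ln(4.2) = 1.435085
N_min = 5.386786 / 1.435085 = 3.75


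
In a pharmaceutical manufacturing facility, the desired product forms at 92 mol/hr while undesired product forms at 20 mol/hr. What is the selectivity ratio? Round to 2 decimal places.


S = desired product rate / undesired product rate
S = 92 / 20
S = 4.60


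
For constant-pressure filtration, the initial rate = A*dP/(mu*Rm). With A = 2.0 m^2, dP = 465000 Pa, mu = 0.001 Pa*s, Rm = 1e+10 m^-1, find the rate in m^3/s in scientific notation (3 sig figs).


rate = A * dP / (mu * Rm)
rate = 2.0 * 465000 / (0.001 * 1e+10)
rate = 930000.0 / 1.000e+07
rate = 9.30e-02 m^3/s


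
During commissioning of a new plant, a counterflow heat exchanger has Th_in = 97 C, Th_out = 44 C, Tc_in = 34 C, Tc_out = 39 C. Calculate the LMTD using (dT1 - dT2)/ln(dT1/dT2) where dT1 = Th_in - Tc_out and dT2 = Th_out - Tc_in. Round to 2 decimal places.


dT1 = Th_in - Tc_out = 97 - 39 = 58
dT2 = Th_out - Tc_in = 44 - 34 = 10
LMTD = (dT1 - dT2) / ln(dT1/dT2)
LMTD = (58 - 10) / ln(58/10)
LMTD = 27.31 K


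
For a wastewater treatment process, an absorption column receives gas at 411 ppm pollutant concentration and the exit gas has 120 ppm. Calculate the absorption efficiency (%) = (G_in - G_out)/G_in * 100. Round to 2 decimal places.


Efficiency = (G_in - G_out) / G_in * 100%
Efficiency = (411 - 120) / 411 * 100
Efficiency = 291 / 411 * 100
Efficiency = 70.80%


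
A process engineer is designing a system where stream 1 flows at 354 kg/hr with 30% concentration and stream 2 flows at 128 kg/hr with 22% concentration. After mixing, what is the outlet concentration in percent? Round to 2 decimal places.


Mass balance on solute: F1*x1 + F2*x2 = F3*x3
F3 = F1 + F2 = 354 + 128 = 482 kg/hr
x3 = (F1*x1 + F2*x2)/F3
x3 = (354*0.3 + 128*0.22) / 482
x3 = 27.88%


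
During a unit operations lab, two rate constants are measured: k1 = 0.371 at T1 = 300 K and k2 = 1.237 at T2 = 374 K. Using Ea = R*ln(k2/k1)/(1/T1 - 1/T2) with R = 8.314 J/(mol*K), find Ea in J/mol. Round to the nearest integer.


Ea = R * ln(k2/k1) / (1/T1 - 1/T2)
ln(k2/k1) = ln(1.237/0.371) = 1.2042423
1/T1 - 1/T2 = 1/300 - 1/374 = 0.000659536542
Ea = 8.314 * 1.2042423 / 0.000659536542
Ea = 15180 J/mol


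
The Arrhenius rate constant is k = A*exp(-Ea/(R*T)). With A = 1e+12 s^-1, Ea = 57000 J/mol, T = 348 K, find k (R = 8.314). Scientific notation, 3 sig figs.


k = A * exp(-Ea/(R*T))
k = 1e+12 * exp(-57000 / (8.314 * 348))
k = 1e+12 * exp(-19.700878)
k = 2.78e+03


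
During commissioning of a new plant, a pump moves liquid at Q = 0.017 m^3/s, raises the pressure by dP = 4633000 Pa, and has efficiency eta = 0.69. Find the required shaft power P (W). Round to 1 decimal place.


P = Q * dP / eta
P = 0.017 * 4633000 / 0.69
P = 78761.0 / 0.69
P = 114146.4 W


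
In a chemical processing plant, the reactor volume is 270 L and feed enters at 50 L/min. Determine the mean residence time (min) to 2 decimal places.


tau = V / v0
tau = 270 / 50
tau = 5.40 min


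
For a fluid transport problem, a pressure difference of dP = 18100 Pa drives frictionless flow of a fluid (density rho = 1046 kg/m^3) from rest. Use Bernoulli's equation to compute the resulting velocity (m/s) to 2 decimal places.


v = sqrt(2*dP/rho)
v = sqrt(2*18100/1046)
v = sqrt(34.608031)
v = 5.88 m/s


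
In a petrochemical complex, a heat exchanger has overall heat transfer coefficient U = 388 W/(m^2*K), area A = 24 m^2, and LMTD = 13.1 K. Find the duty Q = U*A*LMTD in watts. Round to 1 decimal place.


Q = U * A * LMTD
Q = 388 * 24 * 13.1
Q = 121987.2 W


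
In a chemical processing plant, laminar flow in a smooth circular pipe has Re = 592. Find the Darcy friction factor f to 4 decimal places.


f = 64 / Re
f = 64 / 592
f = 0.1081


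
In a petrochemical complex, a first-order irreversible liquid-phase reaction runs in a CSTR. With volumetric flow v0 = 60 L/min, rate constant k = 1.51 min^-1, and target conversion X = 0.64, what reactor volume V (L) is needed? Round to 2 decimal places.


V = v0 * X / (k * (1 - X))
V = 60 * 0.64 / (1.51 * (1 - 0.64))
V = 38.4 / (1.51 * 0.36)
V = 38.4 / 0.5436
V = 70.64 L


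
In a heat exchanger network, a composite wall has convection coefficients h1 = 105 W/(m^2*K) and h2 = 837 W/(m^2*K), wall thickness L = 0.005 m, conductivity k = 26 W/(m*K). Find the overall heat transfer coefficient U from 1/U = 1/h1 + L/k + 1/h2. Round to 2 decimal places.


1/U = 1/h1 + L/k + 1/h2
1/U = 1/105 + 0.005/26 + 1/837
1/U = 0.0095238095 + 0.0001923077 + 0.0011947431
1/U = 0.0109108603
U = 91.65 W/(m^2*K)


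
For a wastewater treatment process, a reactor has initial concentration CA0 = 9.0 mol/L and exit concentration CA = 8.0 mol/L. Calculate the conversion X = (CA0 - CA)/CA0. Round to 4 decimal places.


X = (CA0 - CA) / CA0
X = (9.0 - 8.0) / 9.0
X = 1.0 / 9.0
X = 0.1111


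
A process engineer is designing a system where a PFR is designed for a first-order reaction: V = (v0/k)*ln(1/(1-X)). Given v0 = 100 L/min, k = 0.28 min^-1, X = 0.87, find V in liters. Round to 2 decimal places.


V = (v0/k) * ln(1/(1-X))
V = (100/0.28) * ln(1/(1-0.87))
V = 357.142857 * ln(7.692308)
V = 357.142857 * 2.040221
V = 728.65 L


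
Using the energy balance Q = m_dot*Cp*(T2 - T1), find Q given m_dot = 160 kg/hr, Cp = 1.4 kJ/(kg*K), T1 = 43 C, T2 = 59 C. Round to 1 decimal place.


Q = m_dot * Cp * (T2 - T1)
Q = 160 * 1.4 * (59 - 43)
Q = 160 * 1.4 * 16
Q = 3584.0 kJ/hr


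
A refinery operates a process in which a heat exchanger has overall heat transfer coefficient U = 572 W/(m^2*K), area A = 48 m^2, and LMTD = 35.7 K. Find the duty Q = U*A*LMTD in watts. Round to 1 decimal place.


Q = U * A * LMTD
Q = 572 * 48 * 35.7
Q = 980179.2 W


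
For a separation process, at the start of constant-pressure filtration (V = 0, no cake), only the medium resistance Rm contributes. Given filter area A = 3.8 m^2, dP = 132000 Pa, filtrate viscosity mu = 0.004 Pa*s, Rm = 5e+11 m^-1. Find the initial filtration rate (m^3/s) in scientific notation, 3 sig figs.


rate = A * dP / (mu * Rm)
rate = 3.8 * 132000 / (0.004 * 5e+11)
rate = 501600.0 / 2.000e+09
rate = 2.51e-04 m^3/s


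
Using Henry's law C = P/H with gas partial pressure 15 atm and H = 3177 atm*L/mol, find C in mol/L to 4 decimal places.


C = P / H
C = 15 / 3177
C = 0.0047 mol/L


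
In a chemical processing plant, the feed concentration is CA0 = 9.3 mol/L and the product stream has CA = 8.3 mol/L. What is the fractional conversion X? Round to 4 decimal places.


X = (CA0 - CA) / CA0
X = (9.3 - 8.3) / 9.3
X = 1.0 / 9.3
X = 0.1075


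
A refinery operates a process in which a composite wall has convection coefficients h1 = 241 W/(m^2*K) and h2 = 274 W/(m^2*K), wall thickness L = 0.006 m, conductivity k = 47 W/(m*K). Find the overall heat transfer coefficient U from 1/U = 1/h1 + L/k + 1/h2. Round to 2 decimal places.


1/U = 1/h1 + L/k + 1/h2
1/U = 1/241 + 0.006/47 + 1/274
1/U = 0.0041493776 + 0.0001276596 + 0.003649635
1/U = 0.0079266722
U = 126.16 W/(m^2*K)


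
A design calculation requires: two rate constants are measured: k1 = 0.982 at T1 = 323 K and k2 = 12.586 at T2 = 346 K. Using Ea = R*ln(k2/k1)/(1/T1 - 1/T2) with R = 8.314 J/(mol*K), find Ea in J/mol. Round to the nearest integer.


Ea = R * ln(k2/k1) / (1/T1 - 1/T2)
ln(k2/k1) = ln(12.586/0.982) = 2.5507491
1/T1 - 1/T2 = 1/323 - 1/346 = 0.000205801822
Ea = 8.314 * 2.5507491 / 0.000205801822
Ea = 103045 J/mol


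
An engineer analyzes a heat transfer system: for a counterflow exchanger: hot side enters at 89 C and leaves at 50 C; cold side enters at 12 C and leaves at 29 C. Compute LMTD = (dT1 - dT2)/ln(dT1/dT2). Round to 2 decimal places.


dT1 = Th_in - Tc_out = 89 - 29 = 60
dT2 = Th_out - Tc_in = 50 - 12 = 38
LMTD = (dT1 - dT2) / ln(dT1/dT2)
LMTD = (60 - 38) / ln(60/38)
LMTD = 48.17 K


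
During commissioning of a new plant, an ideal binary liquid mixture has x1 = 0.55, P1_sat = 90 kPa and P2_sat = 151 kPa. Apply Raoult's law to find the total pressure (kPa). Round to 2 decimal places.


P = x1*P1_sat + x2*P2_sat
x2 = 1 - x1 = 1 - 0.55 = 0.45
P = 0.55*90 + 0.45*151
P = 49.5 + 67.95
P = 117.45 kPa


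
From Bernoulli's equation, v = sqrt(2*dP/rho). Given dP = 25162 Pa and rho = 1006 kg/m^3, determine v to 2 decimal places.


v = sqrt(2*dP/rho)
v = sqrt(2*25162/1006)
v = sqrt(50.023857)
v = 7.07 m/s


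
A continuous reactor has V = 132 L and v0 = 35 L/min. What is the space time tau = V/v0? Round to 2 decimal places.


tau = V / v0
tau = 132 / 35
tau = 3.77 min


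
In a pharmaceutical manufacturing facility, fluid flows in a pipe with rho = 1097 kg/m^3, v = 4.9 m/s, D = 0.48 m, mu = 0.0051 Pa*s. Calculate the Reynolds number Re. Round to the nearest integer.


Re = rho * v * D / mu
Re = 1097 * 4.9 * 0.48 / 0.0051
Re = 2580.144 / 0.0051
Re = 505911


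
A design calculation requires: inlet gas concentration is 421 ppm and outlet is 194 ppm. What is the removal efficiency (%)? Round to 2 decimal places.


Efficiency = (G_in - G_out) / G_in * 100%
Efficiency = (421 - 194) / 421 * 100
Efficiency = 227 / 421 * 100
Efficiency = 53.92%


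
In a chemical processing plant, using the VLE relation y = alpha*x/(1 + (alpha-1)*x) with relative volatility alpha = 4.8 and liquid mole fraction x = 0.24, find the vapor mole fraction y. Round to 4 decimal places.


y = alpha*x / (1 + (alpha-1)*x)
y = 4.8*0.24 / (1 + (4.8-1)*0.24)
y = 1.152 / (1 + 0.912)
y = 1.152 / 1.912
y = 0.6025


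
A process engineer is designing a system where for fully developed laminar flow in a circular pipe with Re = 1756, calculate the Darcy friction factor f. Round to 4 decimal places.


f = 64 / Re
f = 64 / 1756
f = 0.0364


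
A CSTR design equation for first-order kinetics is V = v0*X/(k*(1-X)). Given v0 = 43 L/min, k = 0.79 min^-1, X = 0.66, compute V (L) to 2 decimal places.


V = v0 * X / (k * (1 - X))
V = 43 * 0.66 / (0.79 * (1 - 0.66))
V = 28.38 / (0.79 * 0.34)
V = 28.38 / 0.2686
V = 105.66 L


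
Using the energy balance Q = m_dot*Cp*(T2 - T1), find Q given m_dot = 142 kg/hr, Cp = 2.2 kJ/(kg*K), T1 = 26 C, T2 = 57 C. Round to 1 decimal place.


Q = m_dot * Cp * (T2 - T1)
Q = 142 * 2.2 * (57 - 26)
Q = 142 * 2.2 * 31
Q = 9684.4 kJ/hr


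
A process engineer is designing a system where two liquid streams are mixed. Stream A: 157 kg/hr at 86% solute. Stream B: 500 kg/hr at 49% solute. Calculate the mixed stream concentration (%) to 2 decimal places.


Mass balance on solute: F1*x1 + F2*x2 = F3*x3
F3 = F1 + F2 = 157 + 500 = 657 kg/hr
x3 = (F1*x1 + F2*x2)/F3
x3 = (157*0.86 + 500*0.49) / 657
x3 = 57.84%


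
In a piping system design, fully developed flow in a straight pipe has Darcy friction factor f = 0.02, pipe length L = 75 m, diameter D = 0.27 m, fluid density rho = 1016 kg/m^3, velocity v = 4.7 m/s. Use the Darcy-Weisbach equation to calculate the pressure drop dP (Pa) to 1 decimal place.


dP = f * (L/D) * (rho*v^2/2)
dP = 0.02 * (75/0.27) * (1016*4.7^2/2)
L/D = 277.77777778
rho*v^2/2 = 1016*22.09/2 = 11221.72
dP = 0.02 * 277.77777778 * 11221.72
dP = 62342.9 Pa


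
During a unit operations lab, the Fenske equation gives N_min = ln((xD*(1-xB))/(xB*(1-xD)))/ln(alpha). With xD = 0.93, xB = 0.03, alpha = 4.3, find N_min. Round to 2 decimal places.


N_min = ln((xD*(1-xB))/(xB*(1-xD))) / ln(alpha)
Numerator inside ln: 0.9021 / 0.0021 = 429.571429
ln(429.571429) = 6.062788
ln(alpha) = ln(4.3) = 1.458615
N_min = 6.062788 / 1.458615 = 4.16


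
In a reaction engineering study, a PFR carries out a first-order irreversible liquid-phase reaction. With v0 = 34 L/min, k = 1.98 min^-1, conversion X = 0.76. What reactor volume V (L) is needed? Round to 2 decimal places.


V = (v0/k) * ln(1/(1-X))
V = (34/1.98) * ln(1/(1-0.76))
V = 17.171717 * ln(4.166667)
V = 17.171717 * 1.427116
V = 24.51 L


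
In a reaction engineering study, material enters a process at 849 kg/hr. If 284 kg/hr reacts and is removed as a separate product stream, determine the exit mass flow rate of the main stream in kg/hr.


Steady-state mass balance on the main outlet: F_out = F_in - F_removed
F_out = 849 - 284
F_out = 565 kg/hr


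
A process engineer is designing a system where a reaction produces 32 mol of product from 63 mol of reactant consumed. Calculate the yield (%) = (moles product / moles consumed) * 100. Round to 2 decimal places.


Yield = (moles product / moles consumed) * 100%
Yield = (32 / 63) * 100
Yield = 0.5079 * 100
Yield = 50.79%


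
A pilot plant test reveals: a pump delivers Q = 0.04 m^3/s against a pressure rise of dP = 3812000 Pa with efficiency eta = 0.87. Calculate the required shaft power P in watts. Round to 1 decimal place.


P = Q * dP / eta
P = 0.04 * 3812000 / 0.87
P = 152480.0 / 0.87
P = 175264.4 W


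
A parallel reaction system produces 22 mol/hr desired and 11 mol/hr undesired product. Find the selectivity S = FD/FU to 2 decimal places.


S = desired product rate / undesired product rate
S = 22 / 11
S = 2.00


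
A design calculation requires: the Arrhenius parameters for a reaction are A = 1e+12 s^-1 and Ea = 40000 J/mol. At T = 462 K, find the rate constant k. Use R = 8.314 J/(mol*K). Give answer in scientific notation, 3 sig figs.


k = A * exp(-Ea/(R*T))
k = 1e+12 * exp(-40000 / (8.314 * 462))
k = 1e+12 * exp(-10.41377)
k = 3.00e+07


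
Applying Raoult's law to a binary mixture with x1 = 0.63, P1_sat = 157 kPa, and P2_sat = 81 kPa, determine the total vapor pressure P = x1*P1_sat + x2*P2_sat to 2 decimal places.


P = x1*P1_sat + x2*P2_sat
x2 = 1 - x1 = 1 - 0.63 = 0.37
P = 0.63*157 + 0.37*81
P = 98.91 + 29.97
P = 128.88 kPa


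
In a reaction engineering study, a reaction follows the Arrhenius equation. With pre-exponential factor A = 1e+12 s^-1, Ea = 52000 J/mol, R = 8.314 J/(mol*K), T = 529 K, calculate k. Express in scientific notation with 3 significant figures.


k = A * exp(-Ea/(R*T))
k = 1e+12 * exp(-52000 / (8.314 * 529))
k = 1e+12 * exp(-11.823271)
k = 7.33e+06


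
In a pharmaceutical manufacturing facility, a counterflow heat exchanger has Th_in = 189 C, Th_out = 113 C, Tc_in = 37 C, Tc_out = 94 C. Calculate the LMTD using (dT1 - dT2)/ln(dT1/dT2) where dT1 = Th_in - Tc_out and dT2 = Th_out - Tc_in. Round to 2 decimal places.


dT1 = Th_in - Tc_out = 189 - 94 = 95
dT2 = Th_out - Tc_in = 113 - 37 = 76
LMTD = (dT1 - dT2) / ln(dT1/dT2)
LMTD = (95 - 76) / ln(95/76)
LMTD = 85.15 K


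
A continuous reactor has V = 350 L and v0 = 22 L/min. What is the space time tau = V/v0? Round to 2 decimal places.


tau = V / v0
tau = 350 / 22
tau = 15.91 min


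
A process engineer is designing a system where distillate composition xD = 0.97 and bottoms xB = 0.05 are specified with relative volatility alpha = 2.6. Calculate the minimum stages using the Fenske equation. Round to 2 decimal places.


N_min = ln((xD*(1-xB))/(xB*(1-xD))) / ln(alpha)
Numerator inside ln: 0.9215 / 0.0015 = 614.333333
ln(614.333333) = 6.420538
ln(alpha) = ln(2.6) = 0.955511
N_min = 6.420538 / 0.955511 = 6.72


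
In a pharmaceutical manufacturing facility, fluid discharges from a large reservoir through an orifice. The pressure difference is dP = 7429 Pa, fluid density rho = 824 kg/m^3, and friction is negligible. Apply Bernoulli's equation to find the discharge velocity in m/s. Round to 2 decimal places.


v = sqrt(2*dP/rho)
v = sqrt(2*7429/824)
v = sqrt(18.031553)
v = 4.25 m/s


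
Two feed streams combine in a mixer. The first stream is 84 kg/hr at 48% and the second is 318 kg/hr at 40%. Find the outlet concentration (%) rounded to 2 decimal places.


Mass balance on solute: F1*x1 + F2*x2 = F3*x3
F3 = F1 + F2 = 84 + 318 = 402 kg/hr
x3 = (F1*x1 + F2*x2)/F3
x3 = (84*0.48 + 318*0.4) / 402
x3 = 41.67%


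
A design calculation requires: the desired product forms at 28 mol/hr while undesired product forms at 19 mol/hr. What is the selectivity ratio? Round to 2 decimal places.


S = desired product rate / undesired product rate
S = 28 / 19
S = 1.47


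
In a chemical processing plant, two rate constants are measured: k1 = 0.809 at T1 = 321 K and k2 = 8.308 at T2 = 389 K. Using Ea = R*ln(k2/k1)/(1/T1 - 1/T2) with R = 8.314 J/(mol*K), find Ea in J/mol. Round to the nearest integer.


Ea = R * ln(k2/k1) / (1/T1 - 1/T2)
ln(k2/k1) = ln(8.308/0.809) = 2.3291753
1/T1 - 1/T2 = 1/321 - 1/389 = 0.00054457071
Ea = 8.314 * 2.3291753 / 0.00054457071
Ea = 35560 J/mol


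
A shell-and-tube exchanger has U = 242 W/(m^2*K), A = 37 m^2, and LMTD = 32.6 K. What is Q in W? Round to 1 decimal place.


Q = U * A * LMTD
Q = 242 * 37 * 32.6
Q = 291900.4 W


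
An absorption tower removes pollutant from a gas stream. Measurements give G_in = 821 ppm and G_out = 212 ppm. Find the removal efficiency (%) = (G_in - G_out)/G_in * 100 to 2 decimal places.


Efficiency = (G_in - G_out) / G_in * 100%
Efficiency = (821 - 212) / 821 * 100
Efficiency = 609 / 821 * 100
Efficiency = 74.18%


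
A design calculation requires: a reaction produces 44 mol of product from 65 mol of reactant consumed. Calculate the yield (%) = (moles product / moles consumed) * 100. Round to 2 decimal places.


Yield = (moles product / moles consumed) * 100%
Yield = (44 / 65) * 100
Yield = 0.6769 * 100
Yield = 67.69%


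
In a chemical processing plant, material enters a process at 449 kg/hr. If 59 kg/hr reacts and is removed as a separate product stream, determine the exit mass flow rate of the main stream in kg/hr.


Steady-state mass balance on the main outlet: F_out = F_in - F_removed
F_out = 449 - 59
F_out = 390 kg/hr


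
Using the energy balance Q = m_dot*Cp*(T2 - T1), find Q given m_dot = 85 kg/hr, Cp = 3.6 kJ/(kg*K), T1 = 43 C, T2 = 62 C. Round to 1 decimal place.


Q = m_dot * Cp * (T2 - T1)
Q = 85 * 3.6 * (62 - 43)
Q = 85 * 3.6 * 19
Q = 5814.0 kJ/hr


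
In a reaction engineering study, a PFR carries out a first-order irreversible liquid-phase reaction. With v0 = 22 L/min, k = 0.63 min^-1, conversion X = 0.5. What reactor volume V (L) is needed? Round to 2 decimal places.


V = (v0/k) * ln(1/(1-X))
V = (22/0.63) * ln(1/(1-0.5))
V = 34.920635 * ln(2.0)
V = 34.920635 * 0.693147
V = 24.21 L


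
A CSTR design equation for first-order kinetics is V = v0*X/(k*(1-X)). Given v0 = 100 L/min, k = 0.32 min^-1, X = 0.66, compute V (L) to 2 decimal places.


V = v0 * X / (k * (1 - X))
V = 100 * 0.66 / (0.32 * (1 - 0.66))
V = 66.0 / (0.32 * 0.34)
V = 66.0 / 0.1088
V = 606.62 L


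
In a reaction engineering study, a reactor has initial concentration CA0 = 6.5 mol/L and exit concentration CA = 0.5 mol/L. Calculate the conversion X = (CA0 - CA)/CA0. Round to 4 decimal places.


X = (CA0 - CA) / CA0
X = (6.5 - 0.5) / 6.5
X = 6.0 / 6.5
X = 0.9231


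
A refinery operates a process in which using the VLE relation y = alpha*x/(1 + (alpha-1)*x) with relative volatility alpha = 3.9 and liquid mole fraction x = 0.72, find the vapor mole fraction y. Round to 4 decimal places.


y = alpha*x / (1 + (alpha-1)*x)
y = 3.9*0.72 / (1 + (3.9-1)*0.72)
y = 2.808 / (1 + 2.088)
y = 2.808 / 3.088
y = 0.9093


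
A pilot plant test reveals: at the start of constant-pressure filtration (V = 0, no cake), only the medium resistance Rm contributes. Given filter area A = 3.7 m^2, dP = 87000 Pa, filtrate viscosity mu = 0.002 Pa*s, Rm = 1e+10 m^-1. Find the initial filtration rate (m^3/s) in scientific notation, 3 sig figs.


rate = A * dP / (mu * Rm)
rate = 3.7 * 87000 / (0.002 * 1e+10)
rate = 321900.0 / 2.000e+07
rate = 1.61e-02 m^3/s


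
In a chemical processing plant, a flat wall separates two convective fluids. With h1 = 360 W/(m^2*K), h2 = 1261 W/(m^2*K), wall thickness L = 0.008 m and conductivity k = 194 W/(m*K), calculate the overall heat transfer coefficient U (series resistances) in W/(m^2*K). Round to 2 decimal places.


1/U = 1/h1 + L/k + 1/h2
1/U = 1/360 + 0.008/194 + 1/1261
1/U = 0.0027777778 + 4.12371e-05 + 0.0007930214
1/U = 0.0036120363
U = 276.85 W/(m^2*K)


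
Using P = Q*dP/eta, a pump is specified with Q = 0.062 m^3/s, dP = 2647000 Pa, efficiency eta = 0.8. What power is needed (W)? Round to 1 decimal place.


P = Q * dP / eta
P = 0.062 * 2647000 / 0.8
P = 164114.0 / 0.8
P = 205142.5 W


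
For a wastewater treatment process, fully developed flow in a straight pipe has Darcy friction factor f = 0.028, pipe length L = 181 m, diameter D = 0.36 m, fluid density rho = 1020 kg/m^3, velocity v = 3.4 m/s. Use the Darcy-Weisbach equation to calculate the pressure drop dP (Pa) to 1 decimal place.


dP = f * (L/D) * (rho*v^2/2)
dP = 0.028 * (181/0.36) * (1020*3.4^2/2)
L/D = 502.77777778
rho*v^2/2 = 1020*11.56/2 = 5895.6
dP = 0.028 * 502.77777778 * 5895.6
dP = 82996.9 Pa


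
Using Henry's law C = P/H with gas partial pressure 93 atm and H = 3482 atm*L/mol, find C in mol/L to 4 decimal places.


C = P / H
C = 93 / 3482
C = 0.0267 mol/L


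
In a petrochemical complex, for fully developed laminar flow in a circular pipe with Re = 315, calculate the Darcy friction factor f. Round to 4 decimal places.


f = 64 / Re
f = 64 / 315
f = 0.2032


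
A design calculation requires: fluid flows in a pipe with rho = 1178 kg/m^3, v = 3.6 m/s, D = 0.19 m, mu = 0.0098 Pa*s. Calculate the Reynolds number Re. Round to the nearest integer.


Re = rho * v * D / mu
Re = 1178 * 3.6 * 0.19 / 0.0098
Re = 805.752 / 0.0098
Re = 82220


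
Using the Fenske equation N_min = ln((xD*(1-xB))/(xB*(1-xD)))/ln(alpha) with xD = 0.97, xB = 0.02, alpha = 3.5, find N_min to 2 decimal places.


N_min = ln((xD*(1-xB))/(xB*(1-xD))) / ln(alpha)
Numerator inside ln: 0.9506 / 0.0006 = 1584.333333
ln(1584.333333) = 7.367919
ln(alpha) = ln(3.5) = 1.252763
N_min = 7.367919 / 1.252763 = 5.88


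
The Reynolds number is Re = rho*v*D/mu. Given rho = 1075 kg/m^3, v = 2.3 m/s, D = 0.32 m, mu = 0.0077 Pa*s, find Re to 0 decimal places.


Re = rho * v * D / mu
Re = 1075 * 2.3 * 0.32 / 0.0077
Re = 791.2 / 0.0077
Re = 102753


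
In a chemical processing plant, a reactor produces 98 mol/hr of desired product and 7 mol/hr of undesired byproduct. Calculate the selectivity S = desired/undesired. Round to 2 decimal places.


S = desired product rate / undesired product rate
S = 98 / 7
S = 14.00


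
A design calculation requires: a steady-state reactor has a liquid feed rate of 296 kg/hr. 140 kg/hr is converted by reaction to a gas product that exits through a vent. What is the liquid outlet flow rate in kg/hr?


Steady-state mass balance on the main outlet: F_out = F_in - F_removed
F_out = 296 - 140
F_out = 156 kg/hr


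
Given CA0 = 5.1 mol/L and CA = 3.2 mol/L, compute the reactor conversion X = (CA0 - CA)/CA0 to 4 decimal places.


X = (CA0 - CA) / CA0
X = (5.1 - 3.2) / 5.1
X = 1.9 / 5.1
X = 0.3725


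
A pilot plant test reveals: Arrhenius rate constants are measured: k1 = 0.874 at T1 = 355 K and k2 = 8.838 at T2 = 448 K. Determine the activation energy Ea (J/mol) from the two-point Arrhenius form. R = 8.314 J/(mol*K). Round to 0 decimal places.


Ea = R * ln(k2/k1) / (1/T1 - 1/T2)
ln(k2/k1) = ln(8.838/0.874) = 2.3137355
1/T1 - 1/T2 = 1/355 - 1/448 = 0.000584758551
Ea = 8.314 * 2.3137355 / 0.000584758551
Ea = 32896 J/mol


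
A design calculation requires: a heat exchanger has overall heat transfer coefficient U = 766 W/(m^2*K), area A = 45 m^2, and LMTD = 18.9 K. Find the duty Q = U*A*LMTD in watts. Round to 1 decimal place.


Q = U * A * LMTD
Q = 766 * 45 * 18.9
Q = 651483.0 W


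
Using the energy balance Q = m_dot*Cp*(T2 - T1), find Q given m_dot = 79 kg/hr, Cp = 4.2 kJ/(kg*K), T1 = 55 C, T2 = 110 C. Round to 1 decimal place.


Q = m_dot * Cp * (T2 - T1)
Q = 79 * 4.2 * (110 - 55)
Q = 79 * 4.2 * 55
Q = 18249.0 kJ/hr


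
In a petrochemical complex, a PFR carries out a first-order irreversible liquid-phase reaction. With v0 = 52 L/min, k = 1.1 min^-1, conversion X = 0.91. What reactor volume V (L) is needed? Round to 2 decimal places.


V = (v0/k) * ln(1/(1-X))
V = (52/1.1) * ln(1/(1-0.91))
V = 47.272727 * ln(11.111111)
V = 47.272727 * 2.407946
V = 113.83 L


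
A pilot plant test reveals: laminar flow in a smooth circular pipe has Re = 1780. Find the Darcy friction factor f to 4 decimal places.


f = 64 / Re
f = 64 / 1780
f = 0.0360


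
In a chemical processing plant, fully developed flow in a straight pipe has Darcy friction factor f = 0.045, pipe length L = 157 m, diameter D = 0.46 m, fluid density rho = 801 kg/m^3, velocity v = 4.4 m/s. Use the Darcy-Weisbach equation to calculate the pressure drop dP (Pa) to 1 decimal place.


dP = f * (L/D) * (rho*v^2/2)
dP = 0.045 * (157/0.46) * (801*4.4^2/2)
L/D = 341.30434783
rho*v^2/2 = 801*19.36/2 = 7753.68
dP = 0.045 * 341.30434783 * 7753.68
dP = 119086.4 Pa


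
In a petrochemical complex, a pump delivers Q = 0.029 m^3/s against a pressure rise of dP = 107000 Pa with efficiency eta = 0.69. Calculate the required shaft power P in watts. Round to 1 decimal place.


P = Q * dP / eta
P = 0.029 * 107000 / 0.69
P = 3103.0 / 0.69
P = 4497.1 W


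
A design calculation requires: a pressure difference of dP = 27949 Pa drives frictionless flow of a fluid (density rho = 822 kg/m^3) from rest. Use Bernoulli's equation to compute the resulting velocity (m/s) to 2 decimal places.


v = sqrt(2*dP/rho)
v = sqrt(2*27949/822)
v = sqrt(68.002433)
v = 8.25 m/s


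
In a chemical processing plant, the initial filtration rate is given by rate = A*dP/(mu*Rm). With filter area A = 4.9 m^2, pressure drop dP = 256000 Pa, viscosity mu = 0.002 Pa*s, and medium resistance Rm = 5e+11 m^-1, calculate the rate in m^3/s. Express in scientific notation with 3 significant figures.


rate = A * dP / (mu * Rm)
rate = 4.9 * 256000 / (0.002 * 5e+11)
rate = 1254400.0 / 1.000e+09
rate = 1.25e-03 m^3/s


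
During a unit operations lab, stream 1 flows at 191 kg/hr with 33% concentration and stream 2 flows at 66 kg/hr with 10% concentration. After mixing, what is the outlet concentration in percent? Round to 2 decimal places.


Mass balance on solute: F1*x1 + F2*x2 = F3*x3
F3 = F1 + F2 = 191 + 66 = 257 kg/hr
x3 = (F1*x1 + F2*x2)/F3
x3 = (191*0.33 + 66*0.1) / 257
x3 = 27.09%


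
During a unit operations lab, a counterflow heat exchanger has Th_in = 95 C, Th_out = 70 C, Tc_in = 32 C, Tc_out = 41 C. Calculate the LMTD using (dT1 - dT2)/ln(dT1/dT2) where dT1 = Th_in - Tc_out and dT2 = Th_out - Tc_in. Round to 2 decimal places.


dT1 = Th_in - Tc_out = 95 - 41 = 54
dT2 = Th_out - Tc_in = 70 - 32 = 38
LMTD = (dT1 - dT2) / ln(dT1/dT2)
LMTD = (54 - 38) / ln(54/38)
LMTD = 45.53 K


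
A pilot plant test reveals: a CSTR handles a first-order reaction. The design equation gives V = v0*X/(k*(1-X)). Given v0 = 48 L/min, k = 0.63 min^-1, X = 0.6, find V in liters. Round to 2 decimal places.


V = v0 * X / (k * (1 - X))
V = 48 * 0.6 / (0.63 * (1 - 0.6))
V = 28.8 / (0.63 * 0.4)
V = 28.8 / 0.252
V = 114.29 L


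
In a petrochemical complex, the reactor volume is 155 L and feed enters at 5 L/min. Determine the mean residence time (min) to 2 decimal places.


tau = V / v0
tau = 155 / 5
tau = 31.00 min


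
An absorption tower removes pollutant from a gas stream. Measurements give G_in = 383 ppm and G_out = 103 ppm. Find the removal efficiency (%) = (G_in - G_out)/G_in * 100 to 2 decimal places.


Efficiency = (G_in - G_out) / G_in * 100%
Efficiency = (383 - 103) / 383 * 100
Efficiency = 280 / 383 * 100
Efficiency = 73.11%


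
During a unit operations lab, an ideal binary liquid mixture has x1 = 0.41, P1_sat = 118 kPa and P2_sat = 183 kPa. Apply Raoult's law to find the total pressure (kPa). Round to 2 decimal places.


P = x1*P1_sat + x2*P2_sat
x2 = 1 - x1 = 1 - 0.41 = 0.59
P = 0.41*118 + 0.59*183
P = 48.38 + 107.97
P = 156.35 kPa


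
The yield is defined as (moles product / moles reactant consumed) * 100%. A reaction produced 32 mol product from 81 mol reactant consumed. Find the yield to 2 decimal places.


Yield = (moles product / moles consumed) * 100%
Yield = (32 / 81) * 100
Yield = 0.3951 * 100
Yield = 39.51%


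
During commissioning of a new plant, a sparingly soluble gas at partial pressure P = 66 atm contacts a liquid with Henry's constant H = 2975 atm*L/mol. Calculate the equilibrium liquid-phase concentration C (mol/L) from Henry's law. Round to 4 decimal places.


C = P / H
C = 66 / 2975
C = 0.0222 mol/L


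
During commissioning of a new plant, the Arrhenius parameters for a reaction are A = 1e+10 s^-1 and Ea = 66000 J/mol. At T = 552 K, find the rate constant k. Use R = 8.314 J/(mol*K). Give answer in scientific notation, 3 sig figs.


k = A * exp(-Ea/(R*T))
k = 1e+10 * exp(-66000 / (8.314 * 552))
k = 1e+10 * exp(-14.38119)
k = 5.68e+03


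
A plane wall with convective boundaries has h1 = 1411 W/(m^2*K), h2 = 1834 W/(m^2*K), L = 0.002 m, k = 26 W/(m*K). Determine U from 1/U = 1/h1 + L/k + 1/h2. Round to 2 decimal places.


1/U = 1/h1 + L/k + 1/h2
1/U = 1/1411 + 0.002/26 + 1/1834
1/U = 0.0007087172 + 7.69231e-05 + 0.0005452563
1/U = 0.0013308966
U = 751.37 W/(m^2*K)


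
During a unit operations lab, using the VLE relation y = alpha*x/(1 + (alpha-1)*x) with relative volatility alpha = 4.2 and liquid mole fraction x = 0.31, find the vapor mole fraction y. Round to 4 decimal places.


y = alpha*x / (1 + (alpha-1)*x)
y = 4.2*0.31 / (1 + (4.2-1)*0.31)
y = 1.302 / (1 + 0.992)
y = 1.302 / 1.992
y = 0.6536


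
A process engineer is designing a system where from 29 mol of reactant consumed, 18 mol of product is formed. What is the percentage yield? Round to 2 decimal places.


Yield = (moles product / moles consumed) * 100%
Yield = (18 / 29) * 100
Yield = 0.6207 * 100
Yield = 62.07%


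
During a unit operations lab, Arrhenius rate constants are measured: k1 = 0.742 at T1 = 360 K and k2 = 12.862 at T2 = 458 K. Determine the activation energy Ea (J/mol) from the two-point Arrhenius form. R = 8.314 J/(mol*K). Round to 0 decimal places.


Ea = R * ln(k2/k1) / (1/T1 - 1/T2)
ln(k2/k1) = ln(12.862/0.742) = 2.8526833
1/T1 - 1/T2 = 1/360 - 1/458 = 0.000594371664
Ea = 8.314 * 2.8526833 / 0.000594371664
Ea = 39903 J/mol


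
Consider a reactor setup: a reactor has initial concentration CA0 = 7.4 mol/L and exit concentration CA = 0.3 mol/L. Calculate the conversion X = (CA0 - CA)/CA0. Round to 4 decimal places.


X = (CA0 - CA) / CA0
X = (7.4 - 0.3) / 7.4
X = 7.1 / 7.4
X = 0.9595


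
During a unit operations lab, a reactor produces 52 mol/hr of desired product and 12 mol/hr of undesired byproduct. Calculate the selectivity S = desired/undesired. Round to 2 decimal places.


S = desired product rate / undesired product rate
S = 52 / 12
S = 4.33


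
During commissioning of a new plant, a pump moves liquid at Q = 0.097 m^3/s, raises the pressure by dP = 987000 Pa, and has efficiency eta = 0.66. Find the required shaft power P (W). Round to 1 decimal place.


P = Q * dP / eta
P = 0.097 * 987000 / 0.66
P = 95739.0 / 0.66
P = 145059.1 W


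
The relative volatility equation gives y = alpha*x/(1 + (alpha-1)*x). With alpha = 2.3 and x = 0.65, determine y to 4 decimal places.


y = alpha*x / (1 + (alpha-1)*x)
y = 2.3*0.65 / (1 + (2.3-1)*0.65)
y = 1.495 / (1 + 0.845)
y = 1.495 / 1.845
y = 0.8103


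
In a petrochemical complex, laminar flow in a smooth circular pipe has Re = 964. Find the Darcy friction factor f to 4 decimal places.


f = 64 / Re
f = 64 / 964
f = 0.0664


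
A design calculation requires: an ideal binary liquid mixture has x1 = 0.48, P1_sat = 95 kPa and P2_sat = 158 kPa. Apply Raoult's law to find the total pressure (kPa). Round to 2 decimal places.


P = x1*P1_sat + x2*P2_sat
x2 = 1 - x1 = 1 - 0.48 = 0.52
P = 0.48*95 + 0.52*158
P = 45.6 + 82.16
P = 127.76 kPa


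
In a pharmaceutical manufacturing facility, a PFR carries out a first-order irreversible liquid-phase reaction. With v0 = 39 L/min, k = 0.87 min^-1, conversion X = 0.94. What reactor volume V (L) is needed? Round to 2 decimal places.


V = (v0/k) * ln(1/(1-X))
V = (39/0.87) * ln(1/(1-0.94))
V = 44.827586 * ln(16.666667)
V = 44.827586 * 2.813411
V = 126.12 L


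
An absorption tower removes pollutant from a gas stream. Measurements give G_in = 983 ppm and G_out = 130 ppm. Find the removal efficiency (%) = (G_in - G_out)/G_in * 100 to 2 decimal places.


Efficiency = (G_in - G_out) / G_in * 100%
Efficiency = (983 - 130) / 983 * 100
Efficiency = 853 / 983 * 100
Efficiency = 86.78%


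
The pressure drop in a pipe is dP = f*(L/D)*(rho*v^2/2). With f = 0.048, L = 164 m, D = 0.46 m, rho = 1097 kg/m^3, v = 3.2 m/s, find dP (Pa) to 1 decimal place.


dP = f * (L/D) * (rho*v^2/2)
dP = 0.048 * (164/0.46) * (1097*3.2^2/2)
L/D = 356.52173913
rho*v^2/2 = 1097*10.24/2 = 5616.64
dP = 0.048 * 356.52173913 * 5616.64
dP = 96117.8 Pa


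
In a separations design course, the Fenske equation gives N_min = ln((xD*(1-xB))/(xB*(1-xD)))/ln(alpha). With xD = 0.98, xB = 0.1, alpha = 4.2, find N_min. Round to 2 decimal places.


N_min = ln((xD*(1-xB))/(xB*(1-xD))) / ln(alpha)
Numerator inside ln: 0.882 / 0.002 = 441.0
ln(441.0) = 6.089045
ln(alpha) = ln(4.2) = 1.435085
N_min = 6.089045 / 1.435085 = 4.24


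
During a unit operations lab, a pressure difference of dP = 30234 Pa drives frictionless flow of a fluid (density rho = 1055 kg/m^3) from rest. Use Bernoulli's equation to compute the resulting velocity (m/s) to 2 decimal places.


v = sqrt(2*dP/rho)
v = sqrt(2*30234/1055)
v = sqrt(57.31564)
v = 7.57 m/s


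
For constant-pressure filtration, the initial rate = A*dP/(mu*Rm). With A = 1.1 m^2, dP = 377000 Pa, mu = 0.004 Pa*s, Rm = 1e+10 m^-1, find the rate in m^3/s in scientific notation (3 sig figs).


rate = A * dP / (mu * Rm)
rate = 1.1 * 377000 / (0.004 * 1e+10)
rate = 414700.0 / 4.000e+07
rate = 1.04e-02 m^3/s


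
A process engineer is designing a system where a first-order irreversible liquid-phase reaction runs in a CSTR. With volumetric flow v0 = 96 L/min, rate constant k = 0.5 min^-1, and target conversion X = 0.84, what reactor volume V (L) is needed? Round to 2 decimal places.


V = v0 * X / (k * (1 - X))
V = 96 * 0.84 / (0.5 * (1 - 0.84))
V = 80.64 / (0.5 * 0.16)
V = 80.64 / 0.08
V = 1008.00 L


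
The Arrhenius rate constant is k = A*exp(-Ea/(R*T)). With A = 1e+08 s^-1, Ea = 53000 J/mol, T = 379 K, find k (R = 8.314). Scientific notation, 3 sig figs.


k = A * exp(-Ea/(R*T))
k = 1e+08 * exp(-53000 / (8.314 * 379))
k = 1e+08 * exp(-16.820025)
k = 4.96e+00


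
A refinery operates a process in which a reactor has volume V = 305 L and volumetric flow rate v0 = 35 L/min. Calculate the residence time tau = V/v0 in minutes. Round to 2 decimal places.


tau = V / v0
tau = 305 / 35
tau = 8.71 min


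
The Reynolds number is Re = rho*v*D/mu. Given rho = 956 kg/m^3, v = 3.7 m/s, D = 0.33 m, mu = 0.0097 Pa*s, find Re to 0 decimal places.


Re = rho * v * D / mu
Re = 956 * 3.7 * 0.33 / 0.0097
Re = 1167.276 / 0.0097
Re = 120338


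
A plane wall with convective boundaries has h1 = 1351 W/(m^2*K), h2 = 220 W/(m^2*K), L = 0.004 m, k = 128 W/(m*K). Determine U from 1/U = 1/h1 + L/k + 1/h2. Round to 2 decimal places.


1/U = 1/h1 + L/k + 1/h2
1/U = 1/1351 + 0.004/128 + 1/220
1/U = 0.0007401925 + 3.125e-05 + 0.0045454545
1/U = 0.005316897
U = 188.08 W/(m^2*K)


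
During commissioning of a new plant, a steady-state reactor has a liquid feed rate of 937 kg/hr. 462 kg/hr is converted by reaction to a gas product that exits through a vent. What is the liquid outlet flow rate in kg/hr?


Steady-state mass balance on the main outlet: F_out = F_in - F_removed
F_out = 937 - 462
F_out = 475 kg/hr


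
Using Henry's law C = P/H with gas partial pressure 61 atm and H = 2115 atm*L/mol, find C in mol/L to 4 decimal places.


C = P / H
C = 61 / 2115
C = 0.0288 mol/L


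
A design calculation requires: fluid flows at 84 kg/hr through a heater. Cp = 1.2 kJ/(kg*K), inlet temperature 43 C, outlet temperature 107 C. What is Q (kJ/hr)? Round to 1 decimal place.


Q = m_dot * Cp * (T2 - T1)
Q = 84 * 1.2 * (107 - 43)
Q = 84 * 1.2 * 64
Q = 6451.2 kJ/hr


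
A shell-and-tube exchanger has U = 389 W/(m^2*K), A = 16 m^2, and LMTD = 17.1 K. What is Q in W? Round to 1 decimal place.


Q = U * A * LMTD
Q = 389 * 16 * 17.1
Q = 106430.4 W


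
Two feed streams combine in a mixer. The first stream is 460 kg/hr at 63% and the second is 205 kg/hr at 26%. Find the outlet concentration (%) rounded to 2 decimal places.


Mass balance on solute: F1*x1 + F2*x2 = F3*x3
F3 = F1 + F2 = 460 + 205 = 665 kg/hr
x3 = (F1*x1 + F2*x2)/F3
x3 = (460*0.63 + 205*0.26) / 665
x3 = 51.59%


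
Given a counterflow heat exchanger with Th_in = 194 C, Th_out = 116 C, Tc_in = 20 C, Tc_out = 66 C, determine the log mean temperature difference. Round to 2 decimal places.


dT1 = Th_in - Tc_out = 194 - 66 = 128
dT2 = Th_out - Tc_in = 116 - 20 = 96
LMTD = (dT1 - dT2) / ln(dT1/dT2)
LMTD = (128 - 96) / ln(128/96)
LMTD = 111.23 K


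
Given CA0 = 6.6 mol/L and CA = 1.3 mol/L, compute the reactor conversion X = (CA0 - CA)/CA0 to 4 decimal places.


X = (CA0 - CA) / CA0
X = (6.6 - 1.3) / 6.6
X = 5.3 / 6.6
X = 0.8030


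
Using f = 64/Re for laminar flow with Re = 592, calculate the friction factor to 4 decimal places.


f = 64 / Re
f = 64 / 592
f = 0.1081
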